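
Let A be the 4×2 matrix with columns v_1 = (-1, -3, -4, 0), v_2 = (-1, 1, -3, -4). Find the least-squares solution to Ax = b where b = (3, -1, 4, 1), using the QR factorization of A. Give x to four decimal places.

x = (-0.3854, -0.5980)

e_1 = v_1/‖v_1‖ = (-1, -3, -4, 0)/5.0990 = (-0.1961, -0.5883, -0.7845, 0.0000).
r_{12} = e_1·v_2 = 1.9612.
u_2 = v_2 − 1.9612·e_1 = (-0.6154, 2.1538, -1.4615, -4.0000).
‖u_2‖ = 4.8118, so e_2 = (-0.1279, 0.4476, -0.3037, -0.8313).
Qᵀb = (-3.1379, -2.8775).
Back-substitute: x_2 = -2.8775/4.8118 = -0.5980.
x_1 = (-3.1379 − 1.9612·(-0.5980))/5.0990 = -0.3854.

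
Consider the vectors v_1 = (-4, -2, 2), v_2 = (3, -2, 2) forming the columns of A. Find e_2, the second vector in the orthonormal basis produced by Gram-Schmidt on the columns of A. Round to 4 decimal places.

e_2 = (0.5774, -0.5774, 0.5774)

v_1 = (-4, -2, 2); ‖v_1‖ = 4.8990, so e_1 = (-0.8165, -0.4082, 0.4082).
e_1·v_2 = (-0.8165)·3 + (-0.4082)·(-2) + 0.4082·2 = -0.8165.
u_2 = v_2 + 0.8165·e_1 = (2.3333, -2.3333, 2.3333).
‖u_2‖ = 4.0415, so e_2 = (0.5774, -0.5774, 0.5774).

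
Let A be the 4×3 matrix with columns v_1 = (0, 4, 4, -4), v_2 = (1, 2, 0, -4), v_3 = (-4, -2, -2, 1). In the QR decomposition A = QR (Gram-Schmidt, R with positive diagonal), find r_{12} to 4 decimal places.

r_{12} = 3.4641

v_1 = (0, 4, 4, -4); ‖v_1‖ = 6.9282, so q_1 = (0.0000, 0.5774, 0.5774, -0.5774).
r_{12} = q_1·v_2 = 3.4641.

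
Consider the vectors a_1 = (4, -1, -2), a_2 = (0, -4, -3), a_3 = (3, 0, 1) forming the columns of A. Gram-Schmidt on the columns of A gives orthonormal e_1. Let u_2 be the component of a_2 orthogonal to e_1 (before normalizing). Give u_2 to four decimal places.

e_1 = a_1/‖a_1‖ = (4, -1, -2)/4.5826 = (0.8729, -0.2182, -0.4364).
r_{12} = e_1·a_2 = 2.1822.
u_2 = a_2 − 2.1822·e_1 = (-1.9048, -3.5238, -2.0476).

u_2 = (-1.9048, -3.5238, -2.0476)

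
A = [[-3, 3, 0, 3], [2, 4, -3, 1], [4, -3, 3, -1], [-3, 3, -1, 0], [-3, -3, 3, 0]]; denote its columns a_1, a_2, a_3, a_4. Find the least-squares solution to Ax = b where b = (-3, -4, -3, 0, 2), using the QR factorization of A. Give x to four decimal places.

a_1 = (-3, 2, 4, -3, -3); ‖a_1‖ = 6.8557, so q_1 = (-0.4376, 0.2917, 0.5835, -0.4376, -0.4376).
q_1·a_2 = (-0.4376)·3 + 0.2917·4 + 0.5835·(-3) + (-0.4376)·3 + (-0.4376)·(-3) = -1.8962.
u_2 = a_2 + 1.8962·q_1 = (2.1702, 4.5532, -1.8936, 2.1702, -3.8298).
‖u_2‖ = 6.9573, so q_2 = (0.3119, 0.6544, -0.2722, 0.3119, -0.5505).
q_1·a_3 = (-0.4376)·0 + 0.2917·(-3) + 0.5835·3 + (-0.4376)·(-1) + (-0.4376)·3 = 0.0000; q_2·a_3 = 0.3119·0 + 0.6544·(-3) + (-0.2722)·3 + 0.3119·(-1) + (-0.5505)·3 = -4.7432.
u_3 = a_3 + 0.0000·q_1 + 4.7432·q_2 = (1.4796, 0.1042, 1.7090, 0.4796, 0.3890).
‖u_3‖ = 2.3456, so q_3 = (0.6308, 0.0444, 0.7286, 0.2044, 0.1658).
q_1·a_4 = (-0.4376)·3 + 0.2917·1 + 0.5835·(-1) + (-0.4376)·0 + (-0.4376)·0 = -1.6045; q_2·a_4 = 0.3119·3 + 0.6544·1 + (-0.2722)·(-1) + 0.3119·0 + (-0.5505)·0 = 1.8624; q_3·a_4 = 0.6308·3 + 0.0444·1 + 0.7286·(-1) + 0.2044·0 + 0.1658·0 = 1.2081.
u_4 = a_4 + 1.6045·q_1 − 1.8624·q_2 − 1.2081·q_3 = (0.9549, 0.1956, -0.4372, -1.5301, 0.1227).
‖u_4‖ = 1.8701, so q_4 = (0.5106, 0.1046, -0.2338, -0.8182, 0.0656).
Qᵀb = (-2.4797, -3.8380, -3.9241, -1.1176).
Back-substitute: x_4 = -1.1176/1.8701 = -0.5976.
x_3 = (-3.9241 − 1.2081·(-0.5976))/2.3456 = -1.3651.
x_2 = (-3.8380 + 4.7432·(-1.3651) − 1.8624·(-0.5976))/6.9573 = -1.3224.
x_1 = (-2.4797 + 1.8962·(-1.3224) + 0.0000·(-1.3651) + 1.6045·(-0.5976))/6.8557 = -0.8673.

x = (-0.8673, -1.3224, -1.3651, -0.5976)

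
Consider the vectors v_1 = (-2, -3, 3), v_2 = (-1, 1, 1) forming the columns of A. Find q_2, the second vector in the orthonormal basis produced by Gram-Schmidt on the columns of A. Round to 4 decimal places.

q_2 = (-0.4874, 0.7581, 0.4332)

q_1 = v_1/‖v_1‖ = (-2, -3, 3)/4.6904 = (-0.4264, -0.6396, 0.6396).
r_{12} = q_1·v_2 = 0.4264.
u_2 = v_2 − 0.4264·q_1 = (-0.8182, 1.2727, 0.7273).
‖u_2‖ = 1.6787, so q_2 = (-0.4874, 0.7581, 0.4332).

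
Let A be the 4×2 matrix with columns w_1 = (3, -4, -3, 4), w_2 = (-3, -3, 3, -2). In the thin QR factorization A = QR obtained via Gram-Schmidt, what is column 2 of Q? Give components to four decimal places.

e_2 = (-0.4151, -0.7917, 0.4151, -0.1691)

w_1 = (3, -4, -3, 4); ‖w_1‖ = 7.0711, so e_1 = (0.4243, -0.5657, -0.4243, 0.5657).
e_1·w_2 = 0.4243·(-3) + (-0.5657)·(-3) + (-0.4243)·3 + 0.5657·(-2) = -1.9799.
u_2 = w_2 + 1.9799·e_1 = (-2.1600, -4.1200, 2.1600, -0.8800).
‖u_2‖ = 5.2038, so e_2 = (-0.4151, -0.7917, 0.4151, -0.1691).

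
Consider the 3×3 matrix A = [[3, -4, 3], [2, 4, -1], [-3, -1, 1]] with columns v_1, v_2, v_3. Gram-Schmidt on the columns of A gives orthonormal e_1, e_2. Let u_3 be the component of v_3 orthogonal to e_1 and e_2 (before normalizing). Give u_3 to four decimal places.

u_3 = (0.4828, 0.7241, 0.9655)

v_1 = (3, 2, -3); ‖v_1‖ = 4.6904, so e_1 = (0.6396, 0.4264, -0.6396).
e_1·v_2 = 0.6396·(-4) + 0.4264·4 + (-0.6396)·(-1) = -0.2132.
u_2 = v_2 + 0.2132·e_1 = (-3.8636, 4.0909, -1.1364).
‖u_2‖ = 5.7406, so e_2 = (-0.6730, 0.7126, -0.1980).
e_1·v_3 = 0.6396·3 + 0.4264·(-1) + (-0.6396)·1 = 0.8528; e_2·v_3 = (-0.6730)·3 + 0.7126·(-1) + (-0.1980)·1 = -2.9297.
u_3 = v_3 − 0.8528·e_1 + 2.9297·e_2 = (0.4828, 0.7241, 0.9655).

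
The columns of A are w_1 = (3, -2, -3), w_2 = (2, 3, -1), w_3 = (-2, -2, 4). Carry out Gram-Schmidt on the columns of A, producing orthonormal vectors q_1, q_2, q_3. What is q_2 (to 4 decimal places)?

w_1 = (3, -2, -3); ‖w_1‖ = 4.6904, so q_1 = (0.6396, -0.4264, -0.6396).
q_1·w_2 = 0.6396·2 + (-0.4264)·3 + (-0.6396)·(-1) = 0.6396.
u_2 = w_2 − 0.6396·q_1 = (1.5909, 3.2727, -0.5909).
‖u_2‖ = 3.6866, so q_2 = (0.4315, 0.8877, -0.1603).

q_2 = (0.4315, 0.8877, -0.1603)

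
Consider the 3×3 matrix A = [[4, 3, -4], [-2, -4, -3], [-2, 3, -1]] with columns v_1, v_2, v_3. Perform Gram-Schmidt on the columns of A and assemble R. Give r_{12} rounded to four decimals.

r_{12} = 2.8577

q_1 = v_1/‖v_1‖ = (4, -2, -2)/4.8990 = (0.8165, -0.4082, -0.4082).
r_{12} = q_1·v_2 = 2.8577.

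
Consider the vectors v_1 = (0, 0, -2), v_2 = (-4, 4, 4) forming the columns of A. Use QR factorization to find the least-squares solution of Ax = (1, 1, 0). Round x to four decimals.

x = (0.0000, 0.0000)

e_1 = v_1/‖v_1‖ = (0, 0, -2)/2.0000 = (0.0000, 0.0000, -1.0000).
r_{12} = e_1·v_2 = -4.0000.
u_2 = v_2 + 4.0000·e_1 = (-4.0000, 4.0000, 0.0000).
‖u_2‖ = 5.6569, so e_2 = (-0.7071, 0.7071, 0.0000).
Qᵀb = (0.0000, 0.0000).
Back-substitute: x_2 = 0.0000/5.6569 = 0.0000.
x_1 = (0.0000 + 4.0000·0.0000)/2.0000 = 0.0000.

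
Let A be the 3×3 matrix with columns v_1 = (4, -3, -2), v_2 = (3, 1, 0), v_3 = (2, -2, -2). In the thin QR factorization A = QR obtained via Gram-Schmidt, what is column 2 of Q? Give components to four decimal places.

q_2 = (0.6551, 0.7193, 0.2312)

q_1 = v_1/‖v_1‖ = (4, -3, -2)/5.3852 = (0.7428, -0.5571, -0.3714).
r_{12} = q_1·v_2 = 1.6713.
u_2 = v_2 − 1.6713·q_1 = (1.7586, 1.9310, 0.6207).
‖u_2‖ = 2.6846, so q_2 = (0.6551, 0.7193, 0.2312).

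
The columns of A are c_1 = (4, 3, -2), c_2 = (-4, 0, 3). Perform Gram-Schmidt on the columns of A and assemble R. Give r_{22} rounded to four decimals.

r_{22} = 2.8828

q_1 = c_1/‖c_1‖ = (4, 3, -2)/5.3852 = (0.7428, 0.5571, -0.3714).
r_{12} = q_1·c_2 = -4.0853.
u_2 = c_2 + 4.0853·q_1 = (-0.9655, 2.2759, 1.4828).
r_{22} = ‖u_2‖ = 2.8828.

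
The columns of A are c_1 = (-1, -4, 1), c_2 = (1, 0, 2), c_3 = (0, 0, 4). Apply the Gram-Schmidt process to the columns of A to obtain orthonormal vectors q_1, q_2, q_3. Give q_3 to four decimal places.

c_1 = (-1, -4, 1); ‖c_1‖ = 4.2426, so q_1 = (-0.2357, -0.9428, 0.2357).
q_1·c_2 = (-0.2357)·1 + (-0.9428)·0 + 0.2357·2 = 0.2357.
u_2 = c_2 − 0.2357·q_1 = (1.0556, 0.2222, 1.9444).
‖u_2‖ = 2.2236, so q_2 = (0.4747, 0.0999, 0.8745).
q_1·c_3 = (-0.2357)·0 + (-0.9428)·0 + 0.2357·4 = 0.9428; q_2·c_3 = 0.4747·0 + 0.0999·0 + 0.8745·4 = 3.4978.
u_3 = c_3 − 0.9428·q_1 − 3.4978·q_2 = (-1.4382, 0.5393, 0.7191).
‖u_3‖ = 1.6960, so q_3 = (-0.8480, 0.3180, 0.4240).

q_3 = (-0.8480, 0.3180, 0.4240)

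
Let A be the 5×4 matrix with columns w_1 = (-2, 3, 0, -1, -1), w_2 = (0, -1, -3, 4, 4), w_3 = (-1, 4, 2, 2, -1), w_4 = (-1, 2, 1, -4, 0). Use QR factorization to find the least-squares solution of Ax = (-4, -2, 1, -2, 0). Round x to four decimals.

q_1 = w_1/‖w_1‖ = (-2, 3, 0, -1, -1)/3.8730 = (-0.5164, 0.7746, 0.0000, -0.2582, -0.2582).
r_{12} = q_1·w_2 = -2.8402.
u_2 = w_2 + 2.8402·q_1 = (-1.4667, 1.2000, -3.0000, 3.2667, 3.2667).
‖u_2‖ = 5.8252, so q_2 = (-0.2518, 0.2060, -0.5150, 0.5608, 0.5608).
r_{13} = q_1·w_3 = 3.3566; r_{23} = q_2·w_3 = 0.6066.
u_3 = w_3 − 3.3566·q_1 − 0.6066·q_2 = (0.8861, 1.2750, 2.3124, 2.5265, -0.4735).
‖u_3‖ = 3.7902, so q_3 = (0.2338, 0.3364, 0.6101, 0.6666, -0.1249).
r_{14} = q_1·w_4 = 3.0984; r_{24} = q_2·w_4 = -2.0943; r_{34} = q_3·w_4 = -1.6173.
u_4 = w_4 − 3.0984·q_1 + 2.0943·q_2 + 1.6173·q_3 = (0.4508, 0.5755, 0.9081, -0.9475, 1.7724).
‖u_4‖ = 2.3234, so q_4 = (0.1940, 0.2477, 0.3908, -0.4078, 0.7629).
Qᵀb = (1.0328, -1.0414, -2.3310, -0.0650).
Back-substitute: x_4 = -0.0650/2.3234 = -0.0280.
x_3 = (-2.3310 + 1.6173·(-0.0280))/3.7902 = -0.6270.
x_2 = (-1.0414 − 0.6066·(-0.6270) + 2.0943·(-0.0280))/5.8252 = -0.1236.
x_1 = (1.0328 + 2.8402·(-0.1236) − 3.3566·(-0.6270) − 3.0984·(-0.0280))/3.8730 = 0.7418.

x = (0.7418, -0.1236, -0.6270, -0.0280)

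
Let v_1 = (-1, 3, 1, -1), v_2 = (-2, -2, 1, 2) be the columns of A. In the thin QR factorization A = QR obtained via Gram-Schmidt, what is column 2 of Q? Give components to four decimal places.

q_2 = (-0.7314, -0.2270, 0.4288, 0.4792)

v_1 = (-1, 3, 1, -1); ‖v_1‖ = 3.4641, so q_1 = (-0.2887, 0.8660, 0.2887, -0.2887).
q_1·v_2 = (-0.2887)·(-2) + 0.8660·(-2) + 0.2887·1 + (-0.2887)·2 = -1.4434.
u_2 = v_2 + 1.4434·q_1 = (-2.4167, -0.7500, 1.4167, 1.5833).
‖u_2‖ = 3.3040, so q_2 = (-0.7314, -0.2270, 0.4288, 0.4792).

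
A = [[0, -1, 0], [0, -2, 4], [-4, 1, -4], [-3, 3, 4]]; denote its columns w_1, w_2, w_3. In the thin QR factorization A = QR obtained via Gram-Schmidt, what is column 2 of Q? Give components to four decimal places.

q_1 = w_1/‖w_1‖ = (0, 0, -4, -3)/5.0000 = (0.0000, 0.0000, -0.8000, -0.6000).
r_{12} = q_1·w_2 = -2.6000.
u_2 = w_2 + 2.6000·q_1 = (-1.0000, -2.0000, -1.0800, 1.4400).
‖u_2‖ = 2.8705, so q_2 = (-0.3484, -0.6967, -0.3762, 0.5016).

q_2 = (-0.3484, -0.6967, -0.3762, 0.5016)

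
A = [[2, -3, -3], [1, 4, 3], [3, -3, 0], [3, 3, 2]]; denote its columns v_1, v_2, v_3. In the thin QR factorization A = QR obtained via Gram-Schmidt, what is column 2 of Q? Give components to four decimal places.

q_2 = (-0.4318, 0.6245, -0.4186, 0.4983)

q_1 = v_1/‖v_1‖ = (2, 1, 3, 3)/4.7958 = (0.4170, 0.2085, 0.6255, 0.6255).
r_{12} = q_1·v_2 = -0.4170.
u_2 = v_2 + 0.4170·q_1 = (-2.8261, 4.0870, -2.7391, 3.2609).
‖u_2‖ = 6.5442, so q_2 = (-0.4318, 0.6245, -0.4186, 0.4983).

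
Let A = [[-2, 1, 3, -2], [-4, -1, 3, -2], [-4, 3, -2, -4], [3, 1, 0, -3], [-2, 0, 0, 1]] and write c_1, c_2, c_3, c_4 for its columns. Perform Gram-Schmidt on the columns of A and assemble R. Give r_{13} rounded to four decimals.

q_1 = c_1/‖c_1‖ = (-2, -4, -4, 3, -2)/7.0000 = (-0.2857, -0.5714, -0.5714, 0.4286, -0.2857).
r_{13} = q_1·c_3 = -1.4286.

r_{13} = -1.4286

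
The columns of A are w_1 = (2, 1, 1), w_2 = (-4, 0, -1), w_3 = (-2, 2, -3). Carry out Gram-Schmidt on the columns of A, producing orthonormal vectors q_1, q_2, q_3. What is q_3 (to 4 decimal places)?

q_3 = (0.2182, 0.4364, -0.8729)

w_1 = (2, 1, 1); ‖w_1‖ = 2.4495, so q_1 = (0.8165, 0.4082, 0.4082).
q_1·w_2 = 0.8165·(-4) + 0.4082·0 + 0.4082·(-1) = -3.6742.
u_2 = w_2 + 3.6742·q_1 = (-1.0000, 1.5000, 0.5000).
‖u_2‖ = 1.8708, so q_2 = (-0.5345, 0.8018, 0.2673).
q_1·w_3 = 0.8165·(-2) + 0.4082·2 + 0.4082·(-3) = -2.0412; q_2·w_3 = (-0.5345)·(-2) + 0.8018·2 + 0.2673·(-3) = 1.8708.
u_3 = w_3 + 2.0412·q_1 − 1.8708·q_2 = (0.6667, 1.3333, -2.6667).
‖u_3‖ = 3.0551, so q_3 = (0.2182, 0.4364, -0.8729).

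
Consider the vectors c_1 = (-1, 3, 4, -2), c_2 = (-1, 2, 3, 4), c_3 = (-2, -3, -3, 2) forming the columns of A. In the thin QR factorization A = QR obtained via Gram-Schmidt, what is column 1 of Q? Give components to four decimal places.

e_1 = (-0.1826, 0.5477, 0.7303, -0.3651)

e_1 = c_1/‖c_1‖ = (-1, 3, 4, -2)/5.4772 = (-0.1826, 0.5477, 0.7303, -0.3651).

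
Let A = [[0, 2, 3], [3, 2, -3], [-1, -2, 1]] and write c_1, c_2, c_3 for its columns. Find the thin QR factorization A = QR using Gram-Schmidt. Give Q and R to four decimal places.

c_1 = (0, 3, -1); ‖c_1‖ = 3.1623, so q_1 = (0.0000, 0.9487, -0.3162).
q_1·c_2 = 0.0000·2 + 0.9487·2 + (-0.3162)·(-2) = 2.5298.
u_2 = c_2 − 2.5298·q_1 = (2.0000, -0.4000, -1.2000).
‖u_2‖ = 2.3664, so q_2 = (0.8452, -0.1690, -0.5071).
q_1·c_3 = 0.0000·3 + 0.9487·(-3) + (-0.3162)·1 = -3.1623; q_2·c_3 = 0.8452·3 + (-0.1690)·(-3) + (-0.5071)·1 = 2.5355.
u_3 = c_3 + 3.1623·q_1 − 2.5355·q_2 = (0.8571, 0.4286, 1.2857).
‖u_3‖ = 1.6036, so q_3 = (0.5345, 0.2673, 0.8018).

Q = [[0.0000, 0.8452, 0.5345], [0.9487, -0.1690, 0.2673], [-0.3162, -0.5071, 0.8018]], R = [[3.1623, 2.5298, -3.1623], [0.0000, 2.3664, 2.5355], [0.0000, 0.0000, 1.6036]]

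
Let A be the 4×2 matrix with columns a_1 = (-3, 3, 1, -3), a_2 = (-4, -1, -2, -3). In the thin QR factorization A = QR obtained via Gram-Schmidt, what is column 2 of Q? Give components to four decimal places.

q_2 = (-0.5005, -0.5943, -0.5631, -0.2815)

a_1 = (-3, 3, 1, -3); ‖a_1‖ = 5.2915, so q_1 = (-0.5669, 0.5669, 0.1890, -0.5669).
q_1·a_2 = (-0.5669)·(-4) + 0.5669·(-1) + 0.1890·(-2) + (-0.5669)·(-3) = 3.0237.
u_2 = a_2 − 3.0237·q_1 = (-2.2857, -2.7143, -2.5714, -1.2857).
‖u_2‖ = 4.5670, so q_2 = (-0.5005, -0.5943, -0.5631, -0.2815).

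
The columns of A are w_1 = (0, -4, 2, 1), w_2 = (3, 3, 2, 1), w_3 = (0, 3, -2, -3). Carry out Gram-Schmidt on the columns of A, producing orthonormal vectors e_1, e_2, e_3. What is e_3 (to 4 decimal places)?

e_3 = (0.3185, -0.1365, 0.1867, -0.9193)

w_1 = (0, -4, 2, 1); ‖w_1‖ = 4.5826, so e_1 = (0.0000, -0.8729, 0.4364, 0.2182).
e_1·w_2 = 0.0000·3 + (-0.8729)·3 + 0.4364·2 + 0.2182·1 = -1.5275.
u_2 = w_2 + 1.5275·e_1 = (3.0000, 1.6667, 2.6667, 1.3333).
‖u_2‖ = 4.5461, so e_2 = (0.6599, 0.3666, 0.5866, 0.2933).
e_1·w_3 = 0.0000·0 + (-0.8729)·3 + 0.4364·(-2) + 0.2182·(-3) = -4.1461; e_2·w_3 = 0.6599·0 + 0.3666·3 + 0.5866·(-2) + 0.2933·(-3) = -0.9532.
u_3 = w_3 + 4.1461·e_1 + 0.9532·e_2 = (0.6290, -0.2696, 0.3687, -1.8157).
‖u_3‖ = 1.9751, so e_3 = (0.3185, -0.1365, 0.1867, -0.9193).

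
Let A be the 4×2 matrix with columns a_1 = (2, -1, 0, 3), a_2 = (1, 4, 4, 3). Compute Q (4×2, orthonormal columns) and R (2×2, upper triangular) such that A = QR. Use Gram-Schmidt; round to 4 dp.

Q = [[0.5345, 0.0000], [-0.2673, 0.7252], [0.0000, 0.6447], [0.8018, 0.2417]], R = [[3.7417, 1.8708], [0.0000, 6.2048]]

e_1 = a_1/‖a_1‖ = (2, -1, 0, 3)/3.7417 = (0.5345, -0.2673, 0.0000, 0.8018).
r_{12} = e_1·a_2 = 1.8708.
u_2 = a_2 − 1.8708·e_1 = (0.0000, 4.5000, 4.0000, 1.5000).
‖u_2‖ = 6.2048, so e_2 = (0.0000, 0.7252, 0.6447, 0.2417).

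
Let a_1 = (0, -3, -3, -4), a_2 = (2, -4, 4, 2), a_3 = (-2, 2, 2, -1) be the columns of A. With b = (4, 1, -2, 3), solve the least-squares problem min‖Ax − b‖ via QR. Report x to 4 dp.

x = (-0.7186, -0.3331, -1.5960)

a_1 = (0, -3, -3, -4); ‖a_1‖ = 5.8310, so e_1 = (0.0000, -0.5145, -0.5145, -0.6860).
e_1·a_2 = 0.0000·2 + (-0.5145)·(-4) + (-0.5145)·4 + (-0.6860)·2 = -1.3720.
u_2 = a_2 + 1.3720·e_1 = (2.0000, -4.7059, 3.2941, 1.0588).
‖u_2‖ = 6.1739, so e_2 = (0.3239, -0.7622, 0.5336, 0.1715).
e_1·a_3 = 0.0000·(-2) + (-0.5145)·2 + (-0.5145)·2 + (-0.6860)·(-1) = -1.3720; e_2·a_3 = 0.3239·(-2) + (-0.7622)·2 + 0.5336·2 + 0.1715·(-1) = -1.2767.
u_3 = a_3 + 1.3720·e_1 + 1.2767·e_2 = (-1.5864, 0.3210, 1.9753, -1.7222).
‖u_3‖ = 3.0802, so e_3 = (-0.5150, 0.1042, 0.6413, -0.5591).
Qᵀb = (-1.5435, -0.0191, -4.9159).
Back-substitute: x_3 = -4.9159/3.0802 = -1.5960.
x_2 = (-0.0191 + 1.2767·(-1.5960))/6.1739 = -0.3331.
x_1 = (-1.5435 + 1.3720·(-0.3331) + 1.3720·(-1.5960))/5.8310 = -0.7186.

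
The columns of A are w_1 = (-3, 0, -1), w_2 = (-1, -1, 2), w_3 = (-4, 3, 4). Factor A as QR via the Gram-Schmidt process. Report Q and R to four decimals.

w_1 = (-3, 0, -1); ‖w_1‖ = 3.1623, so e_1 = (-0.9487, 0.0000, -0.3162).
e_1·w_2 = (-0.9487)·(-1) + 0.0000·(-1) + (-0.3162)·2 = 0.3162.
u_2 = w_2 − 0.3162·e_1 = (-0.7000, -1.0000, 2.1000).
‖u_2‖ = 2.4290, so e_2 = (-0.2882, -0.4117, 0.8646).
e_1·w_3 = (-0.9487)·(-4) + 0.0000·3 + (-0.3162)·4 = 2.5298; e_2·w_3 = (-0.2882)·(-4) + (-0.4117)·3 + 0.8646·4 = 3.3759.
u_3 = w_3 − 2.5298·e_1 − 3.3759·e_2 = (-0.6271, 4.3898, 1.8814).
‖u_3‖ = 4.8170, so e_3 = (-0.1302, 0.9113, 0.3906).

Q = [[-0.9487, -0.2882, -0.1302], [0.0000, -0.4117, 0.9113], [-0.3162, 0.8646, 0.3906]], R = [[3.1623, 0.3162, 2.5298], [0.0000, 2.4290, 3.3759], [0.0000, 0.0000, 4.8170]]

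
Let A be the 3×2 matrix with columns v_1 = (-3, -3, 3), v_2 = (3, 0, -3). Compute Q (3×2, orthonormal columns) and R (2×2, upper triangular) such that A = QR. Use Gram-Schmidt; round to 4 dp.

Q = [[-0.5774, 0.4082], [-0.5774, -0.8165], [0.5774, -0.4082]], R = [[5.1962, -3.4641], [0.0000, 2.4495]]

v_1 = (-3, -3, 3); ‖v_1‖ = 5.1962, so e_1 = (-0.5774, -0.5774, 0.5774).
e_1·v_2 = (-0.5774)·3 + (-0.5774)·0 + 0.5774·(-3) = -3.4641.
u_2 = v_2 + 3.4641·e_1 = (1.0000, -2.0000, -1.0000).
‖u_2‖ = 2.4495, so e_2 = (0.4082, -0.8165, -0.4082).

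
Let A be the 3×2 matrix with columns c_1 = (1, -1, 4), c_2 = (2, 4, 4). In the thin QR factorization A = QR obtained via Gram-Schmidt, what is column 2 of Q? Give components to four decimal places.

q_2 = (0.2439, 0.9534, 0.1774)

q_1 = c_1/‖c_1‖ = (1, -1, 4)/4.2426 = (0.2357, -0.2357, 0.9428).
r_{12} = q_1·c_2 = 3.2998.
u_2 = c_2 − 3.2998·q_1 = (1.2222, 4.7778, 0.8889).
‖u_2‖ = 5.0111, so q_2 = (0.2439, 0.9534, 0.1774).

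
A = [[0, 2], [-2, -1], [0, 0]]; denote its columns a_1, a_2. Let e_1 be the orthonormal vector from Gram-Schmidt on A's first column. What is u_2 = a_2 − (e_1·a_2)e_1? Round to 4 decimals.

u_2 = (2.0000, 0.0000, 0.0000)

a_1 = (0, -2, 0); ‖a_1‖ = 2.0000, so e_1 = (0.0000, -1.0000, 0.0000).
e_1·a_2 = 0.0000·2 + (-1.0000)·(-1) + 0.0000·0 = 1.0000.
u_2 = a_2 − 1.0000·e_1 = (2.0000, 0.0000, 0.0000).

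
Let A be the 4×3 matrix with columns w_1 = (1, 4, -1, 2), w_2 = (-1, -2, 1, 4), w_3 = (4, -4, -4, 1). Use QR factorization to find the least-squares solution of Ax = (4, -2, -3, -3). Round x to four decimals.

w_1 = (1, 4, -1, 2); ‖w_1‖ = 4.6904, so q_1 = (0.2132, 0.8528, -0.2132, 0.4264).
q_1·w_2 = 0.2132·(-1) + 0.8528·(-2) + (-0.2132)·1 + 0.4264·4 = -0.4264.
u_2 = w_2 + 0.4264·q_1 = (-0.9091, -1.6364, 0.9091, 4.1818).
‖u_2‖ = 4.6710, so q_2 = (-0.1946, -0.3503, 0.1946, 0.8953).
q_1·w_3 = 0.2132·4 + 0.8528·(-4) + (-0.2132)·(-4) + 0.4264·1 = -1.2792; q_2·w_3 = (-0.1946)·4 + (-0.3503)·(-4) + 0.1946·(-4) + 0.8953·1 = 0.7396.
u_3 = w_3 + 1.2792·q_1 − 0.7396·q_2 = (4.4167, -2.6500, -4.4167, 0.8833).
‖u_3‖ = 6.8423, so q_3 = (0.6455, -0.3873, -0.6455, 0.1291).
Qᵀb = (-1.4924, -3.3475, 4.9058).
Back-substitute: x_3 = 4.9058/6.8423 = 0.7170.
x_2 = (-3.3475 − 0.7396·0.7170)/4.6710 = -0.8302.
x_1 = (-1.4924 + 0.4264·(-0.8302) + 1.2792·0.7170)/4.6904 = -0.1981.

x = (-0.1981, -0.8302, 0.7170)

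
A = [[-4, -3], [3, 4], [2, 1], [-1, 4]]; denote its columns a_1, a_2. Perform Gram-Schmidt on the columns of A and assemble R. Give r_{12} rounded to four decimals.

e_1 = a_1/‖a_1‖ = (-4, 3, 2, -1)/5.4772 = (-0.7303, 0.5477, 0.3651, -0.1826).
r_{12} = e_1·a_2 = 4.0166.

r_{12} = 4.0166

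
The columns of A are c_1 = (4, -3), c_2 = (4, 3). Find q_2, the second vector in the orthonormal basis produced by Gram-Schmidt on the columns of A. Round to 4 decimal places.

q_2 = (0.6000, 0.8000)

c_1 = (4, -3); ‖c_1‖ = 5.0000, so q_1 = (0.8000, -0.6000).
q_1·c_2 = 0.8000·4 + (-0.6000)·3 = 1.4000.
u_2 = c_2 − 1.4000·q_1 = (2.8800, 3.8400).
‖u_2‖ = 4.8000, so q_2 = (0.6000, 0.8000).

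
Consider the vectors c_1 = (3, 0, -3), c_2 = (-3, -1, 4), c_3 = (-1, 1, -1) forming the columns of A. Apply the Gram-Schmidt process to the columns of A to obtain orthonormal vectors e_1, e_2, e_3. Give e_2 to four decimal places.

c_1 = (3, 0, -3); ‖c_1‖ = 4.2426, so e_1 = (0.7071, 0.0000, -0.7071).
e_1·c_2 = 0.7071·(-3) + 0.0000·(-1) + (-0.7071)·4 = -4.9497.
u_2 = c_2 + 4.9497·e_1 = (0.5000, -1.0000, 0.5000).
‖u_2‖ = 1.2247, so e_2 = (0.4082, -0.8165, 0.4082).

e_2 = (0.4082, -0.8165, 0.4082)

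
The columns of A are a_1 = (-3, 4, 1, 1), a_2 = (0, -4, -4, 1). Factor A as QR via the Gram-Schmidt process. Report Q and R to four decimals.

Q = [[-0.5774, -0.4765], [0.7698, -0.2675], [0.1925, -0.7440], [0.1925, 0.3845]], R = [[5.1962, -3.6566], [0.0000, 4.4305]]

e_1 = a_1/‖a_1‖ = (-3, 4, 1, 1)/5.1962 = (-0.5774, 0.7698, 0.1925, 0.1925).
r_{12} = e_1·a_2 = -3.6566.
u_2 = a_2 + 3.6566·e_1 = (-2.1111, -1.1852, -3.2963, 1.7037).
‖u_2‖ = 4.4305, so e_2 = (-0.4765, -0.2675, -0.7440, 0.3845).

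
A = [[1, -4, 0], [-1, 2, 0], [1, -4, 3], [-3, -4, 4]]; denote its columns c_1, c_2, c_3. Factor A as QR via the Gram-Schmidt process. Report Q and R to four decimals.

c_1 = (1, -1, 1, -3); ‖c_1‖ = 3.4641, so q_1 = (0.2887, -0.2887, 0.2887, -0.8660).
q_1·c_2 = 0.2887·(-4) + (-0.2887)·2 + 0.2887·(-4) + (-0.8660)·(-4) = 0.5774.
u_2 = c_2 − 0.5774·q_1 = (-4.1667, 2.1667, -4.1667, -3.5000).
‖u_2‖ = 7.1880, so q_2 = (-0.5797, 0.3014, -0.5797, -0.4869).
q_1·c_3 = 0.2887·0 + (-0.2887)·0 + 0.2887·3 + (-0.8660)·4 = -2.5981; q_2·c_3 = (-0.5797)·0 + 0.3014·0 + (-0.5797)·3 + (-0.4869)·4 = -3.6867.
u_3 = c_3 + 2.5981·q_1 + 3.6867·q_2 = (-1.3871, 0.3613, 1.6129, -0.0452).
‖u_3‖ = 2.1583, so q_3 = (-0.6427, 0.1674, 0.7473, -0.0209).

Q = [[0.2887, -0.5797, -0.6427], [-0.2887, 0.3014, 0.1674], [0.2887, -0.5797, 0.7473], [-0.8660, -0.4869, -0.0209]], R = [[3.4641, 0.5774, -2.5981], [0.0000, 7.1880, -3.6867], [0.0000, 0.0000, 2.1583]]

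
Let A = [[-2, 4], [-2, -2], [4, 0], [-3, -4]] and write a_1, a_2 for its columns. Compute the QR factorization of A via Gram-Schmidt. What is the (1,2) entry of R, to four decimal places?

r_{12} = 1.3926

a_1 = (-2, -2, 4, -3); ‖a_1‖ = 5.7446, so q_1 = (-0.3482, -0.3482, 0.6963, -0.5222).
r_{12} = q_1·a_2 = 1.3926.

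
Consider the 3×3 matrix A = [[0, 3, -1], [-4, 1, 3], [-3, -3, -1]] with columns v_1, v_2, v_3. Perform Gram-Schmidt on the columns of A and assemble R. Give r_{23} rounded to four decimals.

q_1 = v_1/‖v_1‖ = (0, -4, -3)/5.0000 = (0.0000, -0.8000, -0.6000).
r_{12} = q_1·v_2 = 1.0000.
u_2 = v_2 − 1.0000·q_1 = (3.0000, 1.8000, -2.4000).
‖u_2‖ = 4.2426, so q_2 = (0.7071, 0.4243, -0.5657).
r_{23} = q_2·v_3 = 1.1314.

r_{23} = 1.1314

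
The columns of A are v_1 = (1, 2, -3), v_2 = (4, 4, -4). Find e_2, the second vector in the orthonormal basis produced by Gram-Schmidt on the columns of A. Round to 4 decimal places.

v_1 = (1, 2, -3); ‖v_1‖ = 3.7417, so e_1 = (0.2673, 0.5345, -0.8018).
e_1·v_2 = 0.2673·4 + 0.5345·4 + (-0.8018)·(-4) = 6.4143.
u_2 = v_2 − 6.4143·e_1 = (2.2857, 0.5714, 1.1429).
‖u_2‖ = 2.6186, so e_2 = (0.8729, 0.2182, 0.4364).

e_2 = (0.8729, 0.2182, 0.4364)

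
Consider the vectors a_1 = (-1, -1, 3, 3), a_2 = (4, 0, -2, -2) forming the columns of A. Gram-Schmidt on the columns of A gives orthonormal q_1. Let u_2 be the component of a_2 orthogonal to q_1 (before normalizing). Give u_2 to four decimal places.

a_1 = (-1, -1, 3, 3); ‖a_1‖ = 4.4721, so q_1 = (-0.2236, -0.2236, 0.6708, 0.6708).
q_1·a_2 = (-0.2236)·4 + (-0.2236)·0 + 0.6708·(-2) + 0.6708·(-2) = -3.5777.
u_2 = a_2 + 3.5777·q_1 = (3.2000, -0.8000, 0.4000, 0.4000).

u_2 = (3.2000, -0.8000, 0.4000, 0.4000)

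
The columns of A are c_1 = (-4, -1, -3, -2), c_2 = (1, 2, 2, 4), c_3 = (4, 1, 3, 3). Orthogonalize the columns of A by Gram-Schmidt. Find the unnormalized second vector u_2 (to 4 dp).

u_2 = (-1.6667, 1.3333, 0.0000, 2.6667)

c_1 = (-4, -1, -3, -2); ‖c_1‖ = 5.4772, so q_1 = (-0.7303, -0.1826, -0.5477, -0.3651).
q_1·c_2 = (-0.7303)·1 + (-0.1826)·2 + (-0.5477)·2 + (-0.3651)·4 = -3.6515.
u_2 = c_2 + 3.6515·q_1 = (-1.6667, 1.3333, 0.0000, 2.6667).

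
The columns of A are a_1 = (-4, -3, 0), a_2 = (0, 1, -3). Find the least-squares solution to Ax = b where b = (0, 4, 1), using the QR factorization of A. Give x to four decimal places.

q_1 = a_1/‖a_1‖ = (-4, -3, 0)/5.0000 = (-0.8000, -0.6000, 0.0000).
r_{12} = q_1·a_2 = -0.6000.
u_2 = a_2 + 0.6000·q_1 = (-0.4800, 0.6400, -3.0000).
‖u_2‖ = 3.1048, so q_2 = (-0.1546, 0.2061, -0.9662).
Qᵀb = (-2.4000, -0.1417).
Back-substitute: x_2 = -0.1417/3.1048 = -0.0456.
x_1 = (-2.4000 + 0.6000·(-0.0456))/5.0000 = -0.4855.

x = (-0.4855, -0.0456)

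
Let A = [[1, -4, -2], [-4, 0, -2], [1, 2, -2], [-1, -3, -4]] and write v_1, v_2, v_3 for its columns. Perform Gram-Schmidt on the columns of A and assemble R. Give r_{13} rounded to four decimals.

v_1 = (1, -4, 1, -1); ‖v_1‖ = 4.3589, so q_1 = (0.2294, -0.9177, 0.2294, -0.2294).
r_{13} = q_1·v_3 = 1.8353.

r_{13} = 1.8353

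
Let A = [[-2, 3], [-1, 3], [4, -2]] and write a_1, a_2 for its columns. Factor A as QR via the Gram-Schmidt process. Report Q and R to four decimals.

Q = [[-0.4364, 0.4811], [-0.2182, 0.7632], [0.8729, 0.4314]], R = [[4.5826, -3.7097], [0.0000, 2.8702]]

q_1 = a_1/‖a_1‖ = (-2, -1, 4)/4.5826 = (-0.4364, -0.2182, 0.8729).
r_{12} = q_1·a_2 = -3.7097.
u_2 = a_2 + 3.7097·q_1 = (1.3810, 2.1905, 1.2381).
‖u_2‖ = 2.8702, so q_2 = (0.4811, 0.7632, 0.4314).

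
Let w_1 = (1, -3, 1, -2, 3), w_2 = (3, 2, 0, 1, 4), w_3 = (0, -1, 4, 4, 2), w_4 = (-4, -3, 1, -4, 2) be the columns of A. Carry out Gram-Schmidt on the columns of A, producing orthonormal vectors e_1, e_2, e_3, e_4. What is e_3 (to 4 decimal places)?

e_3 = (-0.1794, -0.2170, 0.6720, 0.6810, 0.0728)

w_1 = (1, -3, 1, -2, 3); ‖w_1‖ = 4.8990, so e_1 = (0.2041, -0.6124, 0.2041, -0.4082, 0.6124).
e_1·w_2 = 0.2041·3 + (-0.6124)·2 + 0.2041·0 + (-0.4082)·1 + 0.6124·4 = 1.4289.
u_2 = w_2 − 1.4289·e_1 = (2.7083, 2.8750, -0.2917, 1.5833, 3.1250).
‖u_2‖ = 5.2876, so e_2 = (0.5122, 0.5437, -0.0552, 0.2994, 0.5910).
e_1·w_3 = 0.2041·0 + (-0.6124)·(-1) + 0.2041·4 + (-0.4082)·4 + 0.6124·2 = 1.0206; e_2·w_3 = 0.5122·0 + 0.5437·(-1) + (-0.0552)·4 + 0.2994·4 + 0.5910·2 = 1.6154.
u_3 = w_3 − 1.0206·e_1 − 1.6154·e_2 = (-1.0358, -1.2534, 3.8808, 3.9329, 0.4203).
‖u_3‖ = 5.7748, so e_3 = (-0.1794, -0.2170, 0.6720, 0.6810, 0.0728).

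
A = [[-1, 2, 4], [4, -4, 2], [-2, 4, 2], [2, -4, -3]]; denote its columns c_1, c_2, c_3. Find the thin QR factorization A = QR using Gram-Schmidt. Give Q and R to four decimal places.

Q = [[-0.2000, 0.2667, 0.9096], [0.8000, 0.6000, 0.0000], [-0.4000, 0.5333, -0.4134], [0.4000, -0.5333, 0.0413]], R = [[5.0000, -6.8000, -1.2000], [0.0000, 2.4000, 4.9333], [0.0000, 0.0000, 2.6874]]

c_1 = (-1, 4, -2, 2); ‖c_1‖ = 5.0000, so e_1 = (-0.2000, 0.8000, -0.4000, 0.4000).
e_1·c_2 = (-0.2000)·2 + 0.8000·(-4) + (-0.4000)·4 + 0.4000·(-4) = -6.8000.
u_2 = c_2 + 6.8000·e_1 = (0.6400, 1.4400, 1.2800, -1.2800).
‖u_2‖ = 2.4000, so e_2 = (0.2667, 0.6000, 0.5333, -0.5333).
e_1·c_3 = (-0.2000)·4 + 0.8000·2 + (-0.4000)·2 + 0.4000·(-3) = -1.2000; e_2·c_3 = 0.2667·4 + 0.6000·2 + 0.5333·2 + (-0.5333)·(-3) = 4.9333.
u_3 = c_3 + 1.2000·e_1 − 4.9333·e_2 = (2.4444, 0.0000, -1.1111, 0.1111).
‖u_3‖ = 2.6874, so e_3 = (0.9096, 0.0000, -0.4134, 0.0413).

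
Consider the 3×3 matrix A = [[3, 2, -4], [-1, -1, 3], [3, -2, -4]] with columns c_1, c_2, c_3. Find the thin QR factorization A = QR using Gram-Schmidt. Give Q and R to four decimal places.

c_1 = (3, -1, 3); ‖c_1‖ = 4.3589, so e_1 = (0.6882, -0.2294, 0.6882).
e_1·c_2 = 0.6882·2 + (-0.2294)·(-1) + 0.6882·(-2) = 0.2294.
u_2 = c_2 − 0.2294·e_1 = (1.8421, -0.9474, -2.1579).
‖u_2‖ = 2.9912, so e_2 = (0.6158, -0.3167, -0.7214).
e_1·c_3 = 0.6882·(-4) + (-0.2294)·3 + 0.6882·(-4) = -6.1942; e_2·c_3 = 0.6158·(-4) + (-0.3167)·3 + (-0.7214)·(-4) = -0.5279.
u_3 = c_3 + 6.1942·e_1 + 0.5279·e_2 = (0.5882, 1.4118, -0.1176).
‖u_3‖ = 1.5339, so e_3 = (0.3835, 0.9204, -0.0767).

Q = [[0.6882, 0.6158, 0.3835], [-0.2294, -0.3167, 0.9204], [0.6882, -0.7214, -0.0767]], R = [[4.3589, 0.2294, -6.1942], [0.0000, 2.9912, -0.5279], [0.0000, 0.0000, 1.5339]]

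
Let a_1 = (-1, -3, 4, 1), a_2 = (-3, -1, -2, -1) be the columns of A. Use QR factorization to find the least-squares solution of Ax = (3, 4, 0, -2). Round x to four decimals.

a_1 = (-1, -3, 4, 1); ‖a_1‖ = 5.1962, so q_1 = (-0.1925, -0.5774, 0.7698, 0.1925).
q_1·a_2 = (-0.1925)·(-3) + (-0.5774)·(-1) + 0.7698·(-2) + 0.1925·(-1) = -0.5774.
u_2 = a_2 + 0.5774·q_1 = (-3.1111, -1.3333, -1.5556, -0.8889).
‖u_2‖ = 3.8297, so q_2 = (-0.8124, -0.3482, -0.4062, -0.2321).
Qᵀb = (-3.2717, -3.3655).
Back-substitute: x_2 = -3.3655/3.8297 = -0.8788.
x_1 = (-3.2717 + 0.5774·(-0.8788))/5.1962 = -0.7273.

x = (-0.7273, -0.8788)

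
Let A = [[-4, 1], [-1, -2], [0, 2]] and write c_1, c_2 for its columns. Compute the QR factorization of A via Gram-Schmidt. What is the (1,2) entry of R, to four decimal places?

r_{12} = -0.4851

c_1 = (-4, -1, 0); ‖c_1‖ = 4.1231, so q_1 = (-0.9701, -0.2425, 0.0000).
r_{12} = q_1·c_2 = -0.4851.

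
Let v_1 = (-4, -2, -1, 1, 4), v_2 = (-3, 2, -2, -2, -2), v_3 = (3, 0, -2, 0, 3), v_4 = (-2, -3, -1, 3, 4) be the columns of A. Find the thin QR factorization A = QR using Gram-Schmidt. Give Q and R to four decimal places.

Q = [[-0.6489, -0.6000, 0.4578, 0.0215], [-0.3244, 0.4000, 0.2386, -0.1829], [-0.1622, -0.4000, -0.6846, -0.5475], [0.1622, -0.4000, -0.2258, 0.7189], [0.6489, -0.4000, 0.4624, -0.3865]], R = [[6.1644, 0.0000, 0.3244, 5.5155], [0.0000, 5.0000, -2.2000, -2.4000], [0.0000, 0.0000, 4.1297, 0.2253], [0.0000, 0.0000, 0.0000, 1.6638]]

v_1 = (-4, -2, -1, 1, 4); ‖v_1‖ = 6.1644, so e_1 = (-0.6489, -0.3244, -0.1622, 0.1622, 0.6489).
e_1·v_2 = (-0.6489)·(-3) + (-0.3244)·2 + (-0.1622)·(-2) + 0.1622·(-2) + 0.6489·(-2) = 0.0000.
u_2 = v_2 + 0.0000·e_1 = (-3.0000, 2.0000, -2.0000, -2.0000, -2.0000).
‖u_2‖ = 5.0000, so e_2 = (-0.6000, 0.4000, -0.4000, -0.4000, -0.4000).
e_1·v_3 = (-0.6489)·3 + (-0.3244)·0 + (-0.1622)·(-2) + 0.1622·0 + 0.6489·3 = 0.3244; e_2·v_3 = (-0.6000)·3 + 0.4000·0 + (-0.4000)·(-2) + (-0.4000)·0 + (-0.4000)·3 = -2.2000.
u_3 = v_3 − 0.3244·e_1 + 2.2000·e_2 = (1.8905, 0.9853, -2.8274, -0.9326, 1.9095).
‖u_3‖ = 4.1297, so e_3 = (0.4578, 0.2386, -0.6846, -0.2258, 0.4624).
e_1·v_4 = (-0.6489)·(-2) + (-0.3244)·(-3) + (-0.1622)·(-1) + 0.1622·3 + 0.6489·4 = 5.5155; e_2·v_4 = (-0.6000)·(-2) + 0.4000·(-3) + (-0.4000)·(-1) + (-0.4000)·3 + (-0.4000)·4 = -2.4000; e_3·v_4 = 0.4578·(-2) + 0.2386·(-3) + (-0.6846)·(-1) + (-0.2258)·3 + 0.4624·4 = 0.2253.
u_4 = v_4 − 5.5155·e_1 + 2.4000·e_2 − 0.2253·e_3 = (0.0358, -0.3043, -0.9110, 1.1961, -0.6431).
‖u_4‖ = 1.6638, so e_4 = (0.0215, -0.1829, -0.5475, 0.7189, -0.3865).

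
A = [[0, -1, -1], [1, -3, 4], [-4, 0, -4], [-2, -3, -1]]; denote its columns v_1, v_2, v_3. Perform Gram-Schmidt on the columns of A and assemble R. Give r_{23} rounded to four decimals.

v_1 = (0, 1, -4, -2); ‖v_1‖ = 4.5826, so q_1 = (0.0000, 0.2182, -0.8729, -0.4364).
q_1·v_2 = 0.0000·(-1) + 0.2182·(-3) + (-0.8729)·0 + (-0.4364)·(-3) = 0.6547.
u_2 = v_2 − 0.6547·q_1 = (-1.0000, -3.1429, 0.5714, -2.7143).
‖u_2‖ = 4.3095, so q_2 = (-0.2320, -0.7293, 0.1326, -0.6298).
r_{23} = q_2·v_3 = -2.5857.

r_{23} = -2.5857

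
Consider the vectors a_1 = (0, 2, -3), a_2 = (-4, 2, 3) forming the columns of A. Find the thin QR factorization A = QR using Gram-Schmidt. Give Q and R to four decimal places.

a_1 = (0, 2, -3); ‖a_1‖ = 3.6056, so e_1 = (0.0000, 0.5547, -0.8321).
e_1·a_2 = 0.0000·(-4) + 0.5547·2 + (-0.8321)·3 = -1.3868.
u_2 = a_2 + 1.3868·e_1 = (-4.0000, 2.7692, 1.8462).
‖u_2‖ = 5.2035, so e_2 = (-0.7687, 0.5322, 0.3548).

Q = [[0.0000, -0.7687], [0.5547, 0.5322], [-0.8321, 0.3548]], R = [[3.6056, -1.3868], [0.0000, 5.2035]]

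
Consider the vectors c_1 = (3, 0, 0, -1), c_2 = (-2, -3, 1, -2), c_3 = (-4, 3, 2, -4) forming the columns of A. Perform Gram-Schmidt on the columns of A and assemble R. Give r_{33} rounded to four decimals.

c_1 = (3, 0, 0, -1); ‖c_1‖ = 3.1623, so q_1 = (0.9487, 0.0000, 0.0000, -0.3162).
q_1·c_2 = 0.9487·(-2) + 0.0000·(-3) + 0.0000·1 + (-0.3162)·(-2) = -1.2649.
u_2 = c_2 + 1.2649·q_1 = (-0.8000, -3.0000, 1.0000, -2.4000).
‖u_2‖ = 4.0497, so q_2 = (-0.1975, -0.7408, 0.2469, -0.5926).
q_1·c_3 = 0.9487·(-4) + 0.0000·3 + 0.0000·2 + (-0.3162)·(-4) = -2.5298; q_2·c_3 = (-0.1975)·(-4) + (-0.7408)·3 + 0.2469·2 + (-0.5926)·(-4) = 1.4322.
u_3 = c_3 + 2.5298·q_1 − 1.4322·q_2 = (-1.3171, 4.0610, 1.6463, -3.9512).
r_{33} = ‖u_3‖ = 6.0456.

r_{33} = 6.0456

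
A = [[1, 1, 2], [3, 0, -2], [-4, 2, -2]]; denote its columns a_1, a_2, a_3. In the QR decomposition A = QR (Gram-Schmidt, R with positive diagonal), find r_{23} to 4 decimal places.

r_{23} = -0.5230

e_1 = a_1/‖a_1‖ = (1, 3, -4)/5.0990 = (0.1961, 0.5883, -0.7845).
r_{12} = e_1·a_2 = -1.3728.
u_2 = a_2 + 1.3728·e_1 = (1.2692, 0.8077, 0.9231).
‖u_2‖ = 1.7650, so e_2 = (0.7191, 0.4576, 0.5230).
r_{23} = e_2·a_3 = -0.5230.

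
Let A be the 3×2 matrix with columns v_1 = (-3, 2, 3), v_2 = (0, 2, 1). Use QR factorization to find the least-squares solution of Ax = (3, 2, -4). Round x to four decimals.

v_1 = (-3, 2, 3); ‖v_1‖ = 4.6904, so e_1 = (-0.6396, 0.4264, 0.6396).
e_1·v_2 = (-0.6396)·0 + 0.4264·2 + 0.6396·1 = 1.4924.
u_2 = v_2 − 1.4924·e_1 = (0.9545, 1.3636, 0.0455).
‖u_2‖ = 1.6652, so e_2 = (0.5732, 0.8189, 0.0273).
Qᵀb = (-3.6244, 3.2484).
Back-substitute: x_2 = 3.2484/1.6652 = 1.9508.
x_1 = (-3.6244 − 1.4924·1.9508)/4.6904 = -1.3934.

x = (-1.3934, 1.9508)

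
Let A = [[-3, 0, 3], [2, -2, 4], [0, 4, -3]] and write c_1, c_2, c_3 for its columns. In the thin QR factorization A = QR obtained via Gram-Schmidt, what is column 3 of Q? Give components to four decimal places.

e_3 = (0.5121, 0.7682, 0.3841)

c_1 = (-3, 2, 0); ‖c_1‖ = 3.6056, so e_1 = (-0.8321, 0.5547, 0.0000).
e_1·c_2 = (-0.8321)·0 + 0.5547·(-2) + 0.0000·4 = -1.1094.
u_2 = c_2 + 1.1094·e_1 = (-0.9231, -1.3846, 4.0000).
‖u_2‖ = 4.3323, so e_2 = (-0.2131, -0.3196, 0.9233).
e_1·c_3 = (-0.8321)·3 + 0.5547·4 + 0.0000·(-3) = -0.2774; e_2·c_3 = (-0.2131)·3 + (-0.3196)·4 + 0.9233·(-3) = -4.6875.
u_3 = c_3 + 0.2774·e_1 + 4.6875·e_2 = (1.7705, 2.6557, 1.3279).
‖u_3‖ = 3.4570, so e_3 = (0.5121, 0.7682, 0.3841).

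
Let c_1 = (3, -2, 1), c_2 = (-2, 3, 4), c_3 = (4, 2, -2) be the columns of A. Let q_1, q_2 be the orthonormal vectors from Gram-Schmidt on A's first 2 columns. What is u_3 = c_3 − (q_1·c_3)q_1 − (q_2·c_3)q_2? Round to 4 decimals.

u_3 = (2.6374, 3.3567, -1.1988)

c_1 = (3, -2, 1); ‖c_1‖ = 3.7417, so q_1 = (0.8018, -0.5345, 0.2673).
q_1·c_2 = 0.8018·(-2) + (-0.5345)·3 + 0.2673·4 = -2.1381.
u_2 = c_2 + 2.1381·q_1 = (-0.2857, 1.8571, 4.5714).
‖u_2‖ = 4.9425, so q_2 = (-0.0578, 0.3757, 0.9249).
q_1·c_3 = 0.8018·4 + (-0.5345)·2 + 0.2673·(-2) = 1.6036; q_2·c_3 = (-0.0578)·4 + 0.3757·2 + 0.9249·(-2) = -1.3296.
u_3 = c_3 − 1.6036·q_1 + 1.3296·q_2 = (2.6374, 3.3567, -1.1988).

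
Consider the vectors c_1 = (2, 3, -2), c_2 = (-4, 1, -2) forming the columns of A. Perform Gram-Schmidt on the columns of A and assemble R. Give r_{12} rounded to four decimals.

c_1 = (2, 3, -2); ‖c_1‖ = 4.1231, so q_1 = (0.4851, 0.7276, -0.4851).
r_{12} = q_1·c_2 = -0.2425.

r_{12} = -0.2425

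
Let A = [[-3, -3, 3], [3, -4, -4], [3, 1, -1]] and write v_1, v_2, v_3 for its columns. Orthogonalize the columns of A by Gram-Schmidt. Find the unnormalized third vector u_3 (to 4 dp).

u_3 = (1.0256, -0.4103, 1.4359)

q_1 = v_1/‖v_1‖ = (-3, 3, 3)/5.1962 = (-0.5774, 0.5774, 0.5774).
r_{12} = q_1·v_2 = 0.0000.
u_2 = v_2 + 0.0000·q_1 = (-3.0000, -4.0000, 1.0000).
‖u_2‖ = 5.0990, so q_2 = (-0.5883, -0.7845, 0.1961).
r_{13} = q_1·v_3 = -4.6188; r_{23} = q_2·v_3 = 1.1767.
u_3 = v_3 + 4.6188·q_1 − 1.1767·q_2 = (1.0256, -0.4103, 1.4359).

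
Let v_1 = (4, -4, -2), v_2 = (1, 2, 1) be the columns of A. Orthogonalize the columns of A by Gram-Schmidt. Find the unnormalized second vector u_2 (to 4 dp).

u_2 = (1.6667, 1.3333, 0.6667)

v_1 = (4, -4, -2); ‖v_1‖ = 6.0000, so q_1 = (0.6667, -0.6667, -0.3333).
q_1·v_2 = 0.6667·1 + (-0.6667)·2 + (-0.3333)·1 = -1.0000.
u_2 = v_2 + 1.0000·q_1 = (1.6667, 1.3333, 0.6667).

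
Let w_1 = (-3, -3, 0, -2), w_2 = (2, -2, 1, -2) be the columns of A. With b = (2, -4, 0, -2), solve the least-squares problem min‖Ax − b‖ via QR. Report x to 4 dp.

w_1 = (-3, -3, 0, -2); ‖w_1‖ = 4.6904, so q_1 = (-0.6396, -0.6396, 0.0000, -0.4264).
q_1·w_2 = (-0.6396)·2 + (-0.6396)·(-2) + 0.0000·1 + (-0.4264)·(-2) = 0.8528.
u_2 = w_2 − 0.8528·q_1 = (2.5455, -1.4545, 1.0000, -1.6364).
‖u_2‖ = 3.5032, so q_2 = (0.7266, -0.4152, 0.2854, -0.4671).
Qᵀb = (2.1320, 4.0482).
Back-substitute: x_2 = 4.0482/3.5032 = 1.1556.
x_1 = (2.1320 − 0.8528·1.1556)/4.6904 = 0.2444.

x = (0.2444, 1.1556)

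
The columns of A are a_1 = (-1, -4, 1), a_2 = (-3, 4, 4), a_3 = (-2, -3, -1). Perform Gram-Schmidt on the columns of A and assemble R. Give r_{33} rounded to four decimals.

q_1 = a_1/‖a_1‖ = (-1, -4, 1)/4.2426 = (-0.2357, -0.9428, 0.2357).
r_{12} = q_1·a_2 = -2.1213.
u_2 = a_2 + 2.1213·q_1 = (-3.5000, 2.0000, 4.5000).
‖u_2‖ = 6.0415, so q_2 = (-0.5793, 0.3310, 0.7448).
r_{13} = q_1·a_3 = 3.0641; r_{23} = q_2·a_3 = -0.5793.
u_3 = a_3 − 3.0641·q_1 + 0.5793·q_2 = (-1.6134, 0.0807, -1.2907).
r_{33} = ‖u_3‖ = 2.0677.

r_{33} = 2.0677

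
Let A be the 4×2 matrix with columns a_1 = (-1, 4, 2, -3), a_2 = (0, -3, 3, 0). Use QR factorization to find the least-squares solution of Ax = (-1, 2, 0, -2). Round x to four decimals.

x = (0.4643, -0.1786)

a_1 = (-1, 4, 2, -3); ‖a_1‖ = 5.4772, so e_1 = (-0.1826, 0.7303, 0.3651, -0.5477).
e_1·a_2 = (-0.1826)·0 + 0.7303·(-3) + 0.3651·3 + (-0.5477)·0 = -1.0954.
u_2 = a_2 + 1.0954·e_1 = (-0.2000, -2.2000, 3.4000, -0.6000).
‖u_2‖ = 4.0988, so e_2 = (-0.0488, -0.5367, 0.8295, -0.1464).
Qᵀb = (2.7386, -0.7319).
Back-substitute: x_2 = -0.7319/4.0988 = -0.1786.
x_1 = (2.7386 + 1.0954·(-0.1786))/5.4772 = 0.4643.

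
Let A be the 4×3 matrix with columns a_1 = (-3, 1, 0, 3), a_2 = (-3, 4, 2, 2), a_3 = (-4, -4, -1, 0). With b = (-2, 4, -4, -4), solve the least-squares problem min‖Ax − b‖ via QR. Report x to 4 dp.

x = (-1.1169, 0.8812, 0.3098)

a_1 = (-3, 1, 0, 3); ‖a_1‖ = 4.3589, so e_1 = (-0.6882, 0.2294, 0.0000, 0.6882).
e_1·a_2 = (-0.6882)·(-3) + 0.2294·4 + 0.0000·2 + 0.6882·2 = 4.3589.
u_2 = a_2 − 4.3589·e_1 = (0.0000, 3.0000, 2.0000, -1.0000).
‖u_2‖ = 3.7417, so e_2 = (0.0000, 0.8018, 0.5345, -0.2673).
e_1·a_3 = (-0.6882)·(-4) + 0.2294·(-4) + 0.0000·(-1) + 0.6882·0 = 1.8353; e_2·a_3 = (0.0000)·(-4) + 0.8018·(-4) + 0.5345·(-1) + (-0.2673)·0 = -3.7417.
u_3 = a_3 − 1.8353·e_1 + 3.7417·e_2 = (-2.7368, -1.4211, 1.0000, -2.2632).
‖u_3‖ = 3.9537, so e_3 = (-0.6922, -0.3594, 0.2529, -0.5724).
Qᵀb = (-0.4588, 2.1381, 1.2247).
Back-substitute: x_3 = 1.2247/3.9537 = 0.3098.
x_2 = (2.1381 + 3.7417·0.3098)/3.7417 = 0.8812.
x_1 = (-0.4588 − 4.3589·0.8812 − 1.8353·0.3098)/4.3589 = -1.1169.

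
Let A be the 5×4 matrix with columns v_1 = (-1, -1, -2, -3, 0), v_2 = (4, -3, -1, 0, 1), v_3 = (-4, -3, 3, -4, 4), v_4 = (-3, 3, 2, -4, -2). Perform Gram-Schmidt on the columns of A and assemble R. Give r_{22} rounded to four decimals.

r_{22} = 5.1897

q_1 = v_1/‖v_1‖ = (-1, -1, -2, -3, 0)/3.8730 = (-0.2582, -0.2582, -0.5164, -0.7746, 0.0000).
r_{12} = q_1·v_2 = 0.2582.
u_2 = v_2 − 0.2582·q_1 = (4.0667, -2.9333, -0.8667, 0.2000, 1.0000).
r_{22} = ‖u_2‖ = 5.1897.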